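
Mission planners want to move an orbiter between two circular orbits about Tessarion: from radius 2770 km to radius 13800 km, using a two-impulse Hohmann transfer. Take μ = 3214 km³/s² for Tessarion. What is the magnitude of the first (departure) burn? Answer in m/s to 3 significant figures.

Δv₁ = 313 m/s

Transfer-ellipse semi-major axis a_t = (r₁ + r₂)/2 = (2770 + 13800)/2 = 8285 km.
Circular speed at r = 2770 km: v_c = √(μ/r) = 1.077 km/s.
Transfer-orbit speed at the same r (vis-viva, a = a_t): v_t = √[μ(2/r − 1/a_t)] = 1.390 km/s.
Δv₁ = |v_t − v_c| = |1.390 − 1.077| = 0.3130 km/s.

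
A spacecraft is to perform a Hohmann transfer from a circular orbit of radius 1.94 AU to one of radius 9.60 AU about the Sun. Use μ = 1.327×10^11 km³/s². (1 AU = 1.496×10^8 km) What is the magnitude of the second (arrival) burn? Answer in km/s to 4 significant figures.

In km: r₁ = 1.94 × 1.496×10^8 = 2.90224×10^8 km; r₂ = 9.60 × 1.496×10^8 = 1.43616×10^9 km.
Transfer-ellipse semi-major axis a_t = (r₁ + r₂)/2 = (2.90224×10^8 + 1.43616×10^9)/2 = 8.63192×10^8 km.
Circular speed at r = 1.43616×10^9 km: v_c = √(μ/r) = 9.6124 km/s.
Transfer-orbit speed at the same r (vis-viva, a = a_t): v_t = √[μ(2/r − 1/a_t)] = 5.5737 km/s.
Δv₂ = |v_t − v_c| = |5.5737 − 9.6124| = 4.039 km/s.

Δv₂ = 4.039 km/s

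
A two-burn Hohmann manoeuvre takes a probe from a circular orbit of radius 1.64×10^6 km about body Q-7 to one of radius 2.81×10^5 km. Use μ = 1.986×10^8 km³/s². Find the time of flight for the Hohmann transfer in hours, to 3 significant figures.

t = 58.3 hours

Semi-major axis of the transfer orbit: a_t = (1.640×10^6 + 2.810×10^5)/2 = 9.605×10^5 km.
By Kepler's third law the transfer-orbit period is T = 2π√(a_t³/μ), so t = T/2 = 2.098×10^5 s.
Converting: 2.098×10^5 s ÷ 3600 s/hour = 58.3 hours.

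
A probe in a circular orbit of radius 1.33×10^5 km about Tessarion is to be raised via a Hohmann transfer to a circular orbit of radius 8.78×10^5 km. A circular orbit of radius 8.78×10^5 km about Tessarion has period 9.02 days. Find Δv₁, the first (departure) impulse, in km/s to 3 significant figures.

From Kepler's third law T² = 4π²r³/μ at r = 8.78×10^5 km, T = 9.02 days = 9.02 × 86400 s = 7.79328×10^5 s: μ = 4π²r³/T² = 4.39949×10^7 km³/s².
Semi-major axis of the transfer orbit: a_t = (1.330×10^5 + 8.780×10^5)/2 = 5.055×10^5 km.
On the circular orbit at r = 1.330×10^5 km, v_c = √(μ/r) = 18.188 km/s.
Vis-viva on the transfer ellipse at r = 1.330×10^5 km gives v_t = √[μ(2/r − 1/a_t)] = 23.970 km/s.
Δv₁ = |v_t − v_c| = |23.970 − 18.188| = 5.782 km/s.

Δv₁ = 5.78 km/s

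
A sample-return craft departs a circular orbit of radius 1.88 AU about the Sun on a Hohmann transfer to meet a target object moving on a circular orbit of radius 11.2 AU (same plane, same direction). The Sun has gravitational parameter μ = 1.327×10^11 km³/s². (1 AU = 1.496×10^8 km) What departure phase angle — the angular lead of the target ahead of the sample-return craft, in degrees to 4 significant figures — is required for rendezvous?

φ = 99.68°

In km: r₁ = 1.88 × 1.496×10^8 = 2.81248×10^8 km; r₂ = 11.2 × 1.496×10^8 = 1.67552×10^9 km.
The Hohmann ellipse has a_t = (r₁ + r₂)/2 = 9.78384×10^8 km.
Transfer time t = π√(a_t³/μ) = 2.6392×10^8 s.
The target's mean motion on its circular orbit is ω₂ = √(μ/r₂³) = 5.3114×10^-9 rad/s.
Angle swept by the target during transfer: ω₂·t = 1.4018 rad = 80.32°.
Arrival is 180° from departure on the ellipse, so φ = 180° − 80.32° = 99.68°.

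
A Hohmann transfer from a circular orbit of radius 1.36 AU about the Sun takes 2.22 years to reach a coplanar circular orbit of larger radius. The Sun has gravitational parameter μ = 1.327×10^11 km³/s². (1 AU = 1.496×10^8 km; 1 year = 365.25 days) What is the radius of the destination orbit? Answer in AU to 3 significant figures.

In km: r₁ = 1.36 × 1.496×10^8 = 2.03456×10^8 km.
Transfer time t = 2.22 years × 365.25 × 86400 s = 7.0057872×10^7 s, and t = π√(a_t³/μ).
So a_t = (μ t²/π²)^(1/3) = (1.327×10^11 × (7.0057872×10^7)² / π²)^(1/3) = 4.0411×10^8 km.
Since a_t = (r₁ + r₂)/2, r₂ = 2a_t − r₁ = 2×4.0411×10^8 − 2.03456×10^8 = 6.04764×10^8 km.
In AU: r₂ = 6.04764×10^8 / 1.496×10^8 = 4.04 AU.

r₂ = 4.04 AU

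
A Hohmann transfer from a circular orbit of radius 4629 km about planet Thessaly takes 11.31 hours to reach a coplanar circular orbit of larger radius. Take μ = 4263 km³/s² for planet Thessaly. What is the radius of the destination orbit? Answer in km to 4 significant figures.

r₂ = 13260 km

Transfer time t = 11.31 hours = 40716 s, and t = π√(a_t³/μ).
So a_t = (μ t²/π²)^(1/3) = (4263 × (40716)² / π²)^(1/3) = 8946.4 km.
Since a_t = (r₁ + r₂)/2, r₂ = 2a_t − r₁ = 2×8946.4 − 4629 = 13263.8 km.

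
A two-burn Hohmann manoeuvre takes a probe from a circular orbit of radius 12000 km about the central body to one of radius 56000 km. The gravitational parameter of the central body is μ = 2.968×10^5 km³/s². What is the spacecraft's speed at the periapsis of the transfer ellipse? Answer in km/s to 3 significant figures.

The Hohmann ellipse has a_t = (r₁ + r₂)/2 = 34000 km.
The periapsis of the transfer ellipse is at r = 12000 km.
Applying v² = μ(2/r − 1/a_t): v = 6.383 km/s.

v = 6.38 km/s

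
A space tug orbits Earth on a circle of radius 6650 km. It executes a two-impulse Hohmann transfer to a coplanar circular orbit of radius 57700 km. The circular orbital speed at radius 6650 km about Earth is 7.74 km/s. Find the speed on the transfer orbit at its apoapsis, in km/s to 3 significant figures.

From the circular-orbit relation v² = μ/r at r = 6650 km: μ = v²r = (7.74)² × 6650 = 3.98386×10^5 km³/s².
Semi-major axis of the transfer orbit: a_t = (6650 + 57700)/2 = 32175 km.
At apoapsis, r = 57700 km.
Applying v² = μ(2/r − 1/a_t): v = 1.195 km/s.

v = 1.19 km/s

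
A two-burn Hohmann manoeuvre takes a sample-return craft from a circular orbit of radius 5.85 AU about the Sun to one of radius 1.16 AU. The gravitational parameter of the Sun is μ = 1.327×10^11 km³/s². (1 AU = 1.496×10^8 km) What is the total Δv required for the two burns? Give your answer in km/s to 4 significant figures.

In km: r₁ = 5.85 × 1.496×10^8 = 8.7516×10^8 km; r₂ = 1.16 × 1.496×10^8 = 1.73536×10^8 km.
Transfer-ellipse semi-major axis a_t = (r₁ + r₂)/2 = (8.7516×10^8 + 1.73536×10^8)/2 = 5.24348×10^8 km.
Circular speed at r₁: v₁ = √(μ/r₁) = √(1.327×10^11/8.7516×10^8) = 12.314 km/s.
Transfer-orbit speed at r₁ (vis-viva): v_a = √[μ(2/r₁ − 1/a_t)] = 7.0840 km/s.
First burn Δv₁ = |v_a − v₁| = 5.230 km/s.
At r₂, v₂ = √(μ/r₂) = 27.653 km/s.
Transfer-orbit speed at r₂: v_p = √[μ(2/r₂ − 1/a_t)] = 35.725 km/s.
Second burn Δv₂ = |v₂ − v_p| = 8.072 km/s.
Δv = Δv₁ + Δv₂ = 5.230 + 8.072 = 13.30 km/s.

Δv = 13.30 km/s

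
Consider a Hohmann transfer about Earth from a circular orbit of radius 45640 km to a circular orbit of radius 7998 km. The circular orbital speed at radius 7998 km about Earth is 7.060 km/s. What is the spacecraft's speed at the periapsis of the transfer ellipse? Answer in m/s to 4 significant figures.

From the circular-orbit relation v² = μ/r at r = 7998 km: μ = v²r = (7.060)² × 7998 = 3.98649×10^5 km³/s².
Transfer-ellipse semi-major axis a_t = (r₁ + r₂)/2 = (45640 + 7998)/2 = 26819 km.
At periapsis, r = 7998 km.
From the vis-viva equation, v = √[μ(2/r − 1/a_t)] = 9.210 km/s.

v = 9210 m/s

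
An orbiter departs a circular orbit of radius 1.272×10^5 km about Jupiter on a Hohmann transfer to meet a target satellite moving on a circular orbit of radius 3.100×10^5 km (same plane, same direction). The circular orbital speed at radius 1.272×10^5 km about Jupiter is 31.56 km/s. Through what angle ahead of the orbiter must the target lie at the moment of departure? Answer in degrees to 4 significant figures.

φ = 73.41°

From the circular-orbit relation v² = μ/r at r = 1.272×10^5 km: μ = v²r = (31.56)² × 1.272×10^5 = 1.26695×10^8 km³/s².
The Hohmann ellipse has a_t = (r₁ + r₂)/2 = 2.186×10^5 km.
Transfer time t = π√(a_t³/μ) = 28526 s.
Target angular speed ω₂ = √(μ/r₂³) = 6.5214×10^-5 rad/s.
Angle swept by the target during transfer: ω₂·t = 1.8603 rad = 106.59°.
The orbiter traverses 180° on the transfer ellipse, so the target must lead by 180° − 106.59° = 73.41°.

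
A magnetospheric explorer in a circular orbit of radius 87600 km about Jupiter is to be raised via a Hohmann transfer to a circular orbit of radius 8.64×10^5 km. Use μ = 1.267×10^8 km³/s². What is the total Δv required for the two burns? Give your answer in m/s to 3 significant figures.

The Hohmann ellipse has a_t = (r₁ + r₂)/2 = 4.758×10^5 km.
At r₁ the circular-orbit speed is v₁ = √(μ/r₁) = 38.03 km/s.
Transfer-orbit speed at r₁ (v² = μ(2/r − 1/a)): v_p = √[μ(2/r₁ − 1/a_t)] = 51.25 km/s.
First burn Δv₁ = |v_p − v₁| = 13.22 km/s.
At r₂, v₂ = √(μ/r₂) = 12.11 km/s.
Transfer-orbit speed at r₂: v_a = √[μ(2/r₂ − 1/a_t)] = 5.196 km/s.
Second burn Δv₂ = |v₂ − v_a| = 6.914 km/s.
Δv = Δv₁ + Δv₂ = 13.22 + 6.914 = 20.13 km/s.

Δv = 20100 m/s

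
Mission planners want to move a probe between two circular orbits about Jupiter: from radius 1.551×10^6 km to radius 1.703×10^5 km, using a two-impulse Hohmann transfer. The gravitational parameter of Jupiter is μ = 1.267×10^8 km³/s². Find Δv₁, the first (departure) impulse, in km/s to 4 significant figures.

Δv₁ = 5.018 km/s

Transfer-ellipse semi-major axis a_t = (r₁ + r₂)/2 = (1.551×10^6 + 1.703×10^5)/2 = 8.6065×10^5 km.
On the circular orbit at r = 1.551×10^6 km, v_c = √(μ/r) = 9.038 km/s.
Transfer-orbit speed at the same r (vis-viva, a = a_t): v_t = √[μ(2/r − 1/a_t)] = 4.020 km/s.
Δv₁ = |v_t − v_c| = |4.020 − 9.038| = 5.018 km/s.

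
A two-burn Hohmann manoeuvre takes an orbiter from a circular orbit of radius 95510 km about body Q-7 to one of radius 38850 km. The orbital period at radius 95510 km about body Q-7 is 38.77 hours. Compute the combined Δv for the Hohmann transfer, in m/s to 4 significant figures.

Δv = 2327 m/s

From Kepler's third law T² = 4π²r³/μ at r = 95510 km, T = 38.77 hours = 38.77 × 3600 s = 1.39572×10^5 s: μ = 4π²r³/T² = 1.76567×10^6 km³/s².
Semi-major axis of the transfer orbit: a_t = (95510 + 38850)/2 = 67180 km.
Circular speed at r₁: v₁ = √(μ/r₁) = √(1.76567×10^6/95510) = 4.300 km/s.
Transfer-orbit speed at r₁ (v² = μ(2/r − 1/a)): v_a = √[μ(2/r₁ − 1/a_t)] = 3.270 km/s.
First burn Δv₁ = |v_a − v₁| = 1.030 km/s.
At r₂, v₂ = √(μ/r₂) = 6.7415 km/s.
Transfer-orbit speed at r₂: v_p = √[μ(2/r₂ − 1/a_t)] = 8.0383 km/s.
Second burn Δv₂ = |v₂ − v_p| = 1.297 km/s.
Total Δv = Δv₁ + Δv₂ = 2.327 km/s.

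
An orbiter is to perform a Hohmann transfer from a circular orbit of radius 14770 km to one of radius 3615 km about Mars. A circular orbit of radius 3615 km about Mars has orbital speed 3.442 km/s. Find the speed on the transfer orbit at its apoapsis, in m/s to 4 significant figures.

From the circular-orbit relation v² = μ/r at r = 3615 km: μ = v²r = (3.442)² × 3615 = 42828.2 km³/s².
Semi-major axis of the transfer orbit: a_t = (14770 + 3615)/2 = 9192.5 km.
At apoapsis, r = 14770 km.
From the vis-viva equation, v = √[μ(2/r − 1/a_t)] = 1.068 km/s.

v = 1068 m/s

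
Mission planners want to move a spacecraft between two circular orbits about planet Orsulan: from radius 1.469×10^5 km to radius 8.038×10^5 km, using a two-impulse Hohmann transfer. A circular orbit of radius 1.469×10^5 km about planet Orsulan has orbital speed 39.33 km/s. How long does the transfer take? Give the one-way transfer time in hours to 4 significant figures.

t = 18.97 hours

From the circular-orbit relation v² = μ/r at r = 1.469×10^5 km: μ = v²r = (39.33)² × 1.469×10^5 = 2.27232×10^8 km³/s².
Transfer-ellipse semi-major axis a_t = (r₁ + r₂)/2 = (1.469×10^5 + 8.038×10^5)/2 = 4.7535×10^5 km.
Half the transfer-orbit period gives t = π√(a_t³/μ) = 68300 s.
Converting: 68300 s ÷ 3600 s/hour = 18.97 hours.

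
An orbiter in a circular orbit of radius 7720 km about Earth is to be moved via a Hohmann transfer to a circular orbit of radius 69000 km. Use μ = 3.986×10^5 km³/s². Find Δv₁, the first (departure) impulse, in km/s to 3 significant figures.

Δv₁ = 2.45 km/s

The Hohmann ellipse has a_t = (r₁ + r₂)/2 = 38360 km.
On the circular orbit at r = 7720 km, v_c = √(μ/r) = 7.1855 km/s.
Vis-viva on the transfer ellipse at r = 7720 km gives v_t = √[μ(2/r − 1/a_t)] = 9.6371 km/s.
Δv₁ = |v_t − v_c| = |9.6371 − 7.1855| = 2.452 km/s.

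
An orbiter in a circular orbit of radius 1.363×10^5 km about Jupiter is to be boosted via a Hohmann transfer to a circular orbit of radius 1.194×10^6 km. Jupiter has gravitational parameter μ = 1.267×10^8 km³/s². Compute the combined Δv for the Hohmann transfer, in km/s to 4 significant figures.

Transfer-ellipse semi-major axis a_t = (r₁ + r₂)/2 = (1.363×10^5 + 1.194×10^6)/2 = 6.6515×10^5 km.
At r₁ the circular-orbit speed is v₁ = √(μ/r₁) = 30.49 km/s.
Transfer-orbit speed at r₁ (v² = μ(2/r − 1/a)): v_p = √[μ(2/r₁ − 1/a_t)] = 40.85 km/s.
First burn Δv₁ = |v_p − v₁| = 10.36 km/s.
Circular speed at r₂: v₂ = √(μ/r₂) = 10.301 km/s.
Transfer-orbit speed at r₂: v_a = √[μ(2/r₂ − 1/a_t)] = 4.6631 km/s.
Second burn Δv₂ = |v₂ − v_a| = 5.638 km/s.
Total Δv = Δv₁ + Δv₂ = 16.00 km/s.

Δv = 16.00 km/s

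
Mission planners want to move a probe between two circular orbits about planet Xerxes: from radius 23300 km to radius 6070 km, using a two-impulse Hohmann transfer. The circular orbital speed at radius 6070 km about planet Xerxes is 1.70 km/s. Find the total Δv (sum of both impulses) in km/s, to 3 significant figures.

From the circular-orbit relation v² = μ/r at r = 6070 km: μ = v²r = (1.70)² × 6070 = 17542.3 km³/s².
Semi-major axis of the transfer orbit: a_t = (23300 + 6070)/2 = 14685 km.
At r₁ the circular-orbit speed is v₁ = √(μ/r₁) = 0.8677 km/s.
Transfer-orbit speed at r₁ (vis-viva): v_a = √[μ(2/r₁ − 1/a_t)] = 0.5579 km/s.
First burn Δv₁ = |v_a − v₁| = 0.3098 km/s.
Circular speed at r₂: v₂ = √(μ/r₂) = 1.7000 km/s.
Transfer-orbit speed at r₂: v_p = √[μ(2/r₂ − 1/a_t)] = 2.1414 km/s.
Second burn Δv₂ = |v₂ − v_p| = 0.4414 km/s.
Δv = Δv₁ + Δv₂ = 0.3098 + 0.4414 = 0.7512 km/s.

Δv = 0.751 km/s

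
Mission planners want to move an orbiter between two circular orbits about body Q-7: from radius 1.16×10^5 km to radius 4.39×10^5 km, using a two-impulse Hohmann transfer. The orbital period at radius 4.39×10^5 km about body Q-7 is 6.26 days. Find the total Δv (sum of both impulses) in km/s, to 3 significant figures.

Δv = 4.36 km/s

From Kepler's third law T² = 4π²r³/μ at r = 4.39×10^5 km, T = 6.26 days = 6.26 × 86400 s = 5.40864×10^5 s: μ = 4π²r³/T² = 1.14177×10^7 km³/s².
Semi-major axis of the transfer orbit: a_t = (1.160×10^5 + 4.390×10^5)/2 = 2.775×10^5 km.
Circular speed at r₁: v₁ = √(μ/r₁) = √(1.14177×10^7/1.160×10^5) = 9.9211 km/s.
On the transfer ellipse at r₁, vis-viva gives v_p = √[μ(2/r₁ − 1/a_t)] = 12.478 km/s.
First burn Δv₁ = |v_p − v₁| = 2.557 km/s.
At r₂, v₂ = √(μ/r₂) = 5.100 km/s.
Transfer-orbit speed at r₂: v_a = √[μ(2/r₂ − 1/a_t)] = 3.297 km/s.
Second burn Δv₂ = |v₂ − v_a| = 1.803 km/s.
Total Δv = Δv₁ + Δv₂ = 4.360 km/s.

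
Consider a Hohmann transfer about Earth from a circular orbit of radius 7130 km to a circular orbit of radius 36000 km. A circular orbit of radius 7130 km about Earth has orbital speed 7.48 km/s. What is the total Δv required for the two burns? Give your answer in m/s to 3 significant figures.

From the circular-orbit relation v² = μ/r at r = 7130 km: μ = v²r = (7.48)² × 7130 = 3.98926×10^5 km³/s².
Semi-major axis of the transfer orbit: a_t = (7130 + 36000)/2 = 21565 km.
Circular speed at r₁: v₁ = √(μ/r₁) = √(3.98926×10^5/7130) = 7.480 km/s.
Transfer-orbit speed at r₁ (vis-viva equation): v_p = √[μ(2/r₁ − 1/a_t)] = 9.664 km/s.
First burn Δv₁ = |v_p − v₁| = 2.184 km/s.
Circular speed at r₂: v₂ = √(μ/r₂) = 3.329 km/s.
Transfer-orbit speed at r₂: v_a = √[μ(2/r₂ − 1/a_t)] = 1.914 km/s.
Second burn Δv₂ = |v₂ − v_a| = 1.415 km/s.
Δv = Δv₁ + Δv₂ = 2.184 + 1.415 = 3.599 km/s.

Δv = 3600 m/s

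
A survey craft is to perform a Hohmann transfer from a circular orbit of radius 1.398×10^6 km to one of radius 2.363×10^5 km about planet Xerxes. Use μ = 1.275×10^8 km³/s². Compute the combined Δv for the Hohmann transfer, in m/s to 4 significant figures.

Δv = 11570 m/s

Semi-major axis of the transfer orbit: a_t = (1.398×10^6 + 2.363×10^5)/2 = 8.1715×10^5 km.
At r₁ the circular-orbit speed is v₁ = √(μ/r₁) = 9.54996 km/s.
On the transfer ellipse at r₁, v² = μ(2/r − 1/a) gives v_a = √[μ(2/r₁ − 1/a_t)] = 5.13550 km/s.
First burn Δv₁ = |v_a − v₁| = 4.414 km/s.
At r₂, v₂ = √(μ/r₂) = 23.229 km/s.
Transfer-orbit speed at r₂: v_p = √[μ(2/r₂ − 1/a_t)] = 30.383 km/s.
Second burn Δv₂ = |v₂ − v_p| = 7.154 km/s.
Δv = Δv₁ + Δv₂ = 4.414 + 7.154 = 11.57 km/s.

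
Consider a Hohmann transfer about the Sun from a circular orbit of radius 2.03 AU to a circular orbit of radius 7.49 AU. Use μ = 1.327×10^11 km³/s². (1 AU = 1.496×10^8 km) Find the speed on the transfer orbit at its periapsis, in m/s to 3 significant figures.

v = 26200 m/s

In km: r₁ = 2.03 × 1.496×10^8 = 3.03688×10^8 km; r₂ = 7.49 × 1.496×10^8 = 1.120504×10^9 km.
Transfer-ellipse semi-major axis a_t = (r₁ + r₂)/2 = (3.03688×10^8 + 1.120504×10^9)/2 = 7.12096×10^8 km.
The periapsis of the transfer ellipse is at r = 3.03688×10^8 km.
From the vis-viva equation, v = √[μ(2/r − 1/a_t)] = 26.22 km/s.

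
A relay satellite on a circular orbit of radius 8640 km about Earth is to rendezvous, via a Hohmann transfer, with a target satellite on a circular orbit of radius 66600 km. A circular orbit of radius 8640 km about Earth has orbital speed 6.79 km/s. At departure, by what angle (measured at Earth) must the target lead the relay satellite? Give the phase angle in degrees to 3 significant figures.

From the circular-orbit relation v² = μ/r at r = 8640 km: μ = v²r = (6.79)² × 8640 = 3.98339×10^5 km³/s².
Semi-major axis of the transfer orbit: a_t = (8640 + 66600)/2 = 37620 km.
The half-period of the transfer ellipse is t = π√(a_t³/μ) = 36320 s.
Target angular speed ω₂ = √(μ/r₂³) = 3.672×10^-5 rad/s.
Angle swept by the target during transfer: ω₂·t = 1.3337 rad = 76.42°.
Arrival is 180° from departure on the ellipse, so φ = 180° − 76.42° = 104°.

φ = 104°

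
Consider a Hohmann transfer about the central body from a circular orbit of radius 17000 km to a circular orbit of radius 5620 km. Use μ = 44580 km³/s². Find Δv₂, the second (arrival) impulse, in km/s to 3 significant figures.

Semi-major axis of the transfer orbit: a_t = (17000 + 5620)/2 = 11310 km.
On the circular orbit at r = 5620 km, v_c = √(μ/r) = 2.81645 km/s.
Transfer-orbit speed at the same r (vis-viva, a = a_t): v_t = √[μ(2/r − 1/a_t)] = 3.45299 km/s.
Δv₂ = |v_t − v_c| = |3.45299 − 2.81645| = 0.6365 km/s.

Δv₂ = 0.637 km/s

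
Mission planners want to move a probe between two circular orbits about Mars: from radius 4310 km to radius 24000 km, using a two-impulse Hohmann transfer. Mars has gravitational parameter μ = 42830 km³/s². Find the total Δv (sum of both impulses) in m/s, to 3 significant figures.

Δv = 1550 m/s

Semi-major axis of the transfer orbit: a_t = (4310 + 24000)/2 = 14155 km.
At r₁ the circular-orbit speed is v₁ = √(μ/r₁) = 3.15236 km/s.
Transfer-orbit speed at r₁ (vis-viva equation): v_p = √[μ(2/r₁ − 1/a_t)] = 4.10474 km/s.
First burn Δv₁ = |v_p − v₁| = 0.9524 km/s.
Circular speed at r₂: v₂ = √(μ/r₂) = 1.33588 km/s.
Transfer-orbit speed at r₂: v_a = √[μ(2/r₂ − 1/a_t)] = 0.737144 km/s.
Second burn Δv₂ = |v₂ − v_a| = 0.5987 km/s.
Total Δv = Δv₁ + Δv₂ = 1.551 km/s.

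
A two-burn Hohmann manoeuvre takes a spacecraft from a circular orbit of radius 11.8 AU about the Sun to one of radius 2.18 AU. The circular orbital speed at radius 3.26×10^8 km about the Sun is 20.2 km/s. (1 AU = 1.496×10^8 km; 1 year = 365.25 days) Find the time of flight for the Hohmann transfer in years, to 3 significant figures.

t = 9.23 years

From the circular-orbit relation v² = μ/r at r = 3.26×10^8 km: μ = v²r = (20.2)² × 3.26×10^8 = 1.33021×10^11 km³/s².
In km: r₁ = 11.8 × 1.496×10^8 = 1.76528×10^9 km; r₂ = 2.18 × 1.496×10^8 = 3.26128×10^8 km.
The Hohmann ellipse has a_t = (r₁ + r₂)/2 = 1.045704×10^9 km.
By Kepler's third law the transfer-orbit period is T = 2π√(a_t³/μ), so t = T/2 = 2.913×10^8 s.
Converting: 2.913×10^8 s ÷ 3.15576×10^7 s/year (365.25 × 86400) = 9.23 years.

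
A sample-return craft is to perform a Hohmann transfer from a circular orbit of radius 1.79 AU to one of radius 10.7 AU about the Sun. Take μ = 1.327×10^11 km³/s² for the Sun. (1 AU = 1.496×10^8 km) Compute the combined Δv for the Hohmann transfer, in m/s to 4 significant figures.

Δv = 11110 m/s

In km: r₁ = 1.79 × 1.496×10^8 = 2.67784×10^8 km; r₂ = 10.7 × 1.496×10^8 = 1.60072×10^9 km.
Semi-major axis of the transfer orbit: a_t = (2.67784×10^8 + 1.60072×10^9)/2 = 9.34252×10^8 km.
At r₁ the circular-orbit speed is v₁ = √(μ/r₁) = 22.261 km/s.
On the transfer ellipse at r₁, vis-viva gives v_p = √[μ(2/r₁ − 1/a_t)] = 29.139 km/s.
First burn Δv₁ = |v_p − v₁| = 6.878 km/s.
Circular speed at r₂: v₂ = √(μ/r₂) = 9.105 km/s.
Transfer-orbit speed at r₂: v_a = √[μ(2/r₂ − 1/a_t)] = 4.875 km/s.
Second burn Δv₂ = |v₂ − v_a| = 4.230 km/s.
Δv = Δv₁ + Δv₂ = 6.878 + 4.230 = 11.11 km/s.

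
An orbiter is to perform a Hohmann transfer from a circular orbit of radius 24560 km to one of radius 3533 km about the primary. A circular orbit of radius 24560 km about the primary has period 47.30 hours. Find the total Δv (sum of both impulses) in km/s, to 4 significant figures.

From Kepler's third law T² = 4π²r³/μ at r = 24560 km, T = 47.30 hours = 47.30 × 3600 s = 1.7028×10^5 s: μ = 4π²r³/T² = 20170.5 km³/s².
Semi-major axis of the transfer orbit: a_t = (24560 + 3533)/2 = 14046.5 km.
Circular speed at r₁: v₁ = √(μ/r₁) = √(20170.5/24560) = 0.9062 km/s.
On the transfer ellipse at r₁, v² = μ(2/r − 1/a) gives v_a = √[μ(2/r₁ − 1/a_t)] = 0.4545 km/s.
First burn Δv₁ = |v_a − v₁| = 0.4517 km/s.
Circular speed at r₂: v₂ = √(μ/r₂) = 2.3894 km/s.
Transfer-orbit speed at r₂: v_p = √[μ(2/r₂ − 1/a_t)] = 3.1595 km/s.
Second burn Δv₂ = |v₂ − v_p| = 0.7701 km/s.
Δv = Δv₁ + Δv₂ = 0.4517 + 0.7701 = 1.222 km/s.

Δv = 1.222 km/s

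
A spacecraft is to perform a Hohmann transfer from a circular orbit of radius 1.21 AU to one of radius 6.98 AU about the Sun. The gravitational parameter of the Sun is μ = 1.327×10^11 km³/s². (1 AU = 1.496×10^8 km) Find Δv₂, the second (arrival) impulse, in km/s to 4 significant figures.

In km: r₁ = 1.21 × 1.496×10^8 = 1.81016×10^8 km; r₂ = 6.98 × 1.496×10^8 = 1.044208×10^9 km.
Semi-major axis of the transfer orbit: a_t = (1.81016×10^8 + 1.044208×10^9)/2 = 6.12612×10^8 km.
Circular speed at r = 1.044208×10^9 km: v_c = √(μ/r) = 11.273 km/s.
Transfer-orbit speed at the same r (vis-viva, a = a_t): v_t = √[μ(2/r − 1/a_t)] = 6.1278 km/s.
Δv₂ = |v_t − v_c| = |6.1278 − 11.273| = 5.145 km/s.

Δv₂ = 5.145 km/s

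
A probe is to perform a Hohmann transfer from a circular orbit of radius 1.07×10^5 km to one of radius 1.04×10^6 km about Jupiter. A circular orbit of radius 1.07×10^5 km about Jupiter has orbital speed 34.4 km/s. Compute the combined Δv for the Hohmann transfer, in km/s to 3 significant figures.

From the circular-orbit relation v² = μ/r at r = 1.07×10^5 km: μ = v²r = (34.4)² × 1.07×10^5 = 1.26620×10^8 km³/s².
Semi-major axis of the transfer orbit: a_t = (1.070×10^5 + 1.040×10^6)/2 = 5.735×10^5 km.
Circular speed at r₁: v₁ = √(μ/r₁) = √(1.26620×10^8/1.070×10^5) = 34.40 km/s.
Transfer-orbit speed at r₁ (v² = μ(2/r − 1/a)): v_p = √[μ(2/r₁ − 1/a_t)] = 46.32 km/s.
First burn Δv₁ = |v_p − v₁| = 11.92 km/s.
At r₂, v₂ = √(μ/r₂) = 11.034 km/s.
Transfer-orbit speed at r₂: v_a = √[μ(2/r₂ − 1/a_t)] = 4.7661 km/s.
Second burn Δv₂ = |v₂ − v_a| = 6.268 km/s.
Δv = Δv₁ + Δv₂ = 11.92 + 6.268 = 18.19 km/s.

Δv = 18.2 km/s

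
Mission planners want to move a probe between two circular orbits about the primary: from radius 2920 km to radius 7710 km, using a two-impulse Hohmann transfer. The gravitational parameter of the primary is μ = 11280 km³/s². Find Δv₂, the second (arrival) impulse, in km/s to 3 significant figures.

The Hohmann ellipse has a_t = (r₁ + r₂)/2 = 5315 km.
On the circular orbit at r = 7710 km, v_c = √(μ/r) = 1.20956 km/s.
Transfer-orbit speed at the same r (vis-viva, a = a_t): v_t = √[μ(2/r − 1/a_t)] = 0.896535 km/s.
Δv₂ = |v_t − v_c| = |0.896535 − 1.20956| = 0.3130 km/s.

Δv₂ = 0.313 km/s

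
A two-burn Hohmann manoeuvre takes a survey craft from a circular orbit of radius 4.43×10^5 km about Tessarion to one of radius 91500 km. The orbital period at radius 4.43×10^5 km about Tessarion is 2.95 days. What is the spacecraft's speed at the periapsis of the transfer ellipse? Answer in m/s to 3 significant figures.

v = 30900 m/s

From Kepler's third law T² = 4π²r³/μ at r = 4.43×10^5 km, T = 2.95 days = 2.95 × 86400 s = 2.5488×10^5 s: μ = 4π²r³/T² = 5.28323×10^7 km³/s².
The Hohmann ellipse has a_t = (r₁ + r₂)/2 = 2.6725×10^5 km.
The periapsis of the transfer ellipse is at r = 91500 km.
From the vis-viva equation, v = √[μ(2/r − 1/a_t)] = 30.94 km/s.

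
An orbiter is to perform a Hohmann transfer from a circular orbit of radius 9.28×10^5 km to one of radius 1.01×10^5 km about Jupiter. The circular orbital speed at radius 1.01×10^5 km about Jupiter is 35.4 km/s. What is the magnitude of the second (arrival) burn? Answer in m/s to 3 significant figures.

From the circular-orbit relation v² = μ/r at r = 1.01×10^5 km: μ = v²r = (35.4)² × 1.01×10^5 = 1.26569×10^8 km³/s².
Transfer-ellipse semi-major axis a_t = (r₁ + r₂)/2 = (9.280×10^5 + 1.010×10^5)/2 = 5.145×10^5 km.
On the circular orbit at r = 1.010×10^5 km, v_c = √(μ/r) = 35.40 km/s.
Transfer-orbit speed at the same r (vis-viva, a = a_t): v_t = √[μ(2/r − 1/a_t)] = 47.54 km/s.
Δv₂ = |v_t − v_c| = |47.54 − 35.40| = 12.14 km/s.

Δv₂ = 12100 m/s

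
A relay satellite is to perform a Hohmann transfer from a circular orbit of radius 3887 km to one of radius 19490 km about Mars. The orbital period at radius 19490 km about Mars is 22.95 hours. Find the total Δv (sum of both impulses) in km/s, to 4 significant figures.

Δv = 1.594 km/s

From Kepler's third law T² = 4π²r³/μ at r = 19490 km, T = 22.95 hours = 22.95 × 3600 s = 82620 s: μ = 4π²r³/T² = 42817.9 km³/s².
Transfer-ellipse semi-major axis a_t = (r₁ + r₂)/2 = (3887 + 19490)/2 = 11688.5 km.
At r₁ the circular-orbit speed is v₁ = √(μ/r₁) = 3.3190 km/s.
Transfer-orbit speed at r₁ (vis-viva equation): v_p = √[μ(2/r₁ − 1/a_t)] = 4.2858 km/s.
First burn Δv₁ = |v_p − v₁| = 0.9668 km/s.
Circular speed at r₂: v₂ = √(μ/r₂) = 1.4822 km/s.
Transfer-orbit speed at r₂: v_a = √[μ(2/r₂ − 1/a_t)] = 0.85474 km/s.
Second burn Δv₂ = |v₂ − v_a| = 0.6275 km/s.
Δv = Δv₁ + Δv₂ = 0.9668 + 0.6275 = 1.594 km/s.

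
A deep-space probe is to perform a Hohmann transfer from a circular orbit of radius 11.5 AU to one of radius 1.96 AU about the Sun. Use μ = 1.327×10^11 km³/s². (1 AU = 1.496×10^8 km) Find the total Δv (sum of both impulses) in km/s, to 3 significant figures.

In km: r₁ = 11.5 × 1.496×10^8 = 1.7204×10^9 km; r₂ = 1.96 × 1.496×10^8 = 2.93216×10^8 km.
Transfer-ellipse semi-major axis a_t = (r₁ + r₂)/2 = (1.7204×10^9 + 2.93216×10^8)/2 = 1.006808×10^9 km.
Circular speed at r₁: v₁ = √(μ/r₁) = √(1.327×10^11/1.7204×10^9) = 8.783 km/s.
Transfer-orbit speed at r₁ (v² = μ(2/r − 1/a)): v_a = √[μ(2/r₁ − 1/a_t)] = 4.740 km/s.
First burn Δv₁ = |v_a − v₁| = 4.043 km/s.
Circular speed at r₂: v₂ = √(μ/r₂) = 21.274 km/s.
Transfer-orbit speed at r₂: v_p = √[μ(2/r₂ − 1/a_t)] = 27.809 km/s.
Second burn Δv₂ = |v₂ − v_p| = 6.535 km/s.
Total Δv = Δv₁ + Δv₂ = 10.58 km/s.

Δv = 10.6 km/s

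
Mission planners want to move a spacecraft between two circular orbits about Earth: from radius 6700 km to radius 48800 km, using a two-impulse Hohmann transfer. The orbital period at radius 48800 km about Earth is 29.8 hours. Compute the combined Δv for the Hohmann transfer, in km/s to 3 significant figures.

Δv = 3.97 km/s

From Kepler's third law T² = 4π²r³/μ at r = 48800 km, T = 29.8 hours = 29.8 × 3600 s = 1.0728×10^5 s: μ = 4π²r³/T² = 3.98641×10^5 km³/s².
Semi-major axis of the transfer orbit: a_t = (6700 + 48800)/2 = 27750 km.
Circular speed at r₁: v₁ = √(μ/r₁) = √(3.98641×10^5/6700) = 7.71353 km/s.
Transfer-orbit speed at r₁ (vis-viva): v_p = √[μ(2/r₁ − 1/a_t)] = 10.2290 km/s.
First burn Δv₁ = |v_p − v₁| = 2.515 km/s.
At r₂, v₂ = √(μ/r₂) = 2.858 km/s.
Transfer-orbit speed at r₂: v_a = √[μ(2/r₂ − 1/a_t)] = 1.404 km/s.
Second burn Δv₂ = |v₂ − v_a| = 1.454 km/s.
Total Δv = Δv₁ + Δv₂ = 3.969 km/s.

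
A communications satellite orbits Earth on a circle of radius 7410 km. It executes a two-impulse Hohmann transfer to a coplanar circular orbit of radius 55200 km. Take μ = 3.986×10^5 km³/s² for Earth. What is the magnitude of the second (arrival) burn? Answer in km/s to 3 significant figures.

The Hohmann ellipse has a_t = (r₁ + r₂)/2 = 31305 km.
Circular speed at r = 55200 km: v_c = √(μ/r) = 2.687 km/s.
Vis-viva on the transfer ellipse at r = 55200 km gives v_t = √[μ(2/r − 1/a_t)] = 1.307 km/s.
Δv₂ = |v_t − v_c| = |1.307 − 2.687| = 1.380 km/s.

Δv₂ = 1.38 km/s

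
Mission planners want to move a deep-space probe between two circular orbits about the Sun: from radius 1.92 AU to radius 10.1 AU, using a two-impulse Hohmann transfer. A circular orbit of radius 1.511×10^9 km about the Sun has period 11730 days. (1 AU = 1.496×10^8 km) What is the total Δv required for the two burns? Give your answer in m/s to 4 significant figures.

Δv = 10440 m/s

From Kepler's third law T² = 4π²r³/μ at r = 1.511×10^9 km, T = 11730 days = 11730 × 86400 s = 1.013472×10^9 s: μ = 4π²r³/T² = 1.32596×10^11 km³/s².
In km: r₁ = 1.92 × 1.496×10^8 = 2.87232×10^8 km; r₂ = 10.1 × 1.496×10^8 = 1.51096×10^9 km.
Transfer-ellipse semi-major axis a_t = (r₁ + r₂)/2 = (2.87232×10^8 + 1.51096×10^9)/2 = 8.99096×10^8 km.
Circular speed at r₁: v₁ = √(μ/r₁) = √(1.32596×10^11/2.87232×10^8) = 21.486 km/s.
On the transfer ellipse at r₁, vis-viva equation gives v_p = √[μ(2/r₁ − 1/a_t)] = 27.853 km/s.
First burn Δv₁ = |v_p − v₁| = 6.367 km/s.
Circular speed at r₂: v₂ = √(μ/r₂) = 9.368 km/s.
Transfer-orbit speed at r₂: v_a = √[μ(2/r₂ − 1/a_t)] = 5.295 km/s.
Second burn Δv₂ = |v₂ − v_a| = 4.073 km/s.
Total Δv = Δv₁ + Δv₂ = 10.44 km/s.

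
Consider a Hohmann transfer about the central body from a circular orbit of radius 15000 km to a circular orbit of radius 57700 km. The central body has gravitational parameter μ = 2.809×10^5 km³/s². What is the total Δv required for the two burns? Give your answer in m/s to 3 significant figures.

Δv = 1910 m/s

Semi-major axis of the transfer orbit: a_t = (15000 + 57700)/2 = 36350 km.
Circular speed at r₁: v₁ = √(μ/r₁) = √(2.809×10^5/15000) = 4.327 km/s.
On the transfer ellipse at r₁, vis-viva equation gives v_p = √[μ(2/r₁ − 1/a_t)] = 5.452 km/s.
First burn Δv₁ = |v_p − v₁| = 1.125 km/s.
At r₂, v₂ = √(μ/r₂) = 2.20642 km/s.
Transfer-orbit speed at r₂: v_a = √[μ(2/r₂ − 1/a_t)] = 1.41736 km/s.
Second burn Δv₂ = |v₂ − v_a| = 0.7891 km/s.
Total Δv = Δv₁ + Δv₂ = 1.914 km/s.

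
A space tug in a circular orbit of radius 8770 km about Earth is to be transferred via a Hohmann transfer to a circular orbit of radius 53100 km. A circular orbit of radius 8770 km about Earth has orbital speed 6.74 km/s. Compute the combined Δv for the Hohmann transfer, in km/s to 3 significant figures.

From the circular-orbit relation v² = μ/r at r = 8770 km: μ = v²r = (6.74)² × 8770 = 3.98400×10^5 km³/s².
Transfer-ellipse semi-major axis a_t = (r₁ + r₂)/2 = (8770 + 53100)/2 = 30935 km.
At r₁ the circular-orbit speed is v₁ = √(μ/r₁) = 6.740 km/s.
Transfer-orbit speed at r₁ (v² = μ(2/r − 1/a)): v_p = √[μ(2/r₁ − 1/a_t)] = 8.830 km/s.
First burn Δv₁ = |v_p − v₁| = 2.090 km/s.
Circular speed at r₂: v₂ = √(μ/r₂) = 2.739 km/s.
Transfer-orbit speed at r₂: v_a = √[μ(2/r₂ − 1/a_t)] = 1.458 km/s.
Second burn Δv₂ = |v₂ − v_a| = 1.281 km/s.
Δv = Δv₁ + Δv₂ = 2.090 + 1.281 = 3.371 km/s.

Δv = 3.37 km/s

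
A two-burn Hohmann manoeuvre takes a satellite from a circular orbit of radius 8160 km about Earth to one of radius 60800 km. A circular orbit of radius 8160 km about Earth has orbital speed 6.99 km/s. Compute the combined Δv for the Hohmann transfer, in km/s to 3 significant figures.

From the circular-orbit relation v² = μ/r at r = 8160 km: μ = v²r = (6.99)² × 8160 = 3.98698×10^5 km³/s².
Semi-major axis of the transfer orbit: a_t = (8160 + 60800)/2 = 34480 km.
At r₁ the circular-orbit speed is v₁ = √(μ/r₁) = 6.990 km/s.
On the transfer ellipse at r₁, v² = μ(2/r − 1/a) gives v_p = √[μ(2/r₁ − 1/a_t)] = 9.282 km/s.
First burn Δv₁ = |v_p − v₁| = 2.292 km/s.
At r₂, v₂ = √(μ/r₂) = 2.561 km/s.
Transfer-orbit speed at r₂: v_a = √[μ(2/r₂ − 1/a_t)] = 1.246 km/s.
Second burn Δv₂ = |v₂ − v_a| = 1.315 km/s.
Δv = Δv₁ + Δv₂ = 2.292 + 1.315 = 3.607 km/s.

Δv = 3.61 km/s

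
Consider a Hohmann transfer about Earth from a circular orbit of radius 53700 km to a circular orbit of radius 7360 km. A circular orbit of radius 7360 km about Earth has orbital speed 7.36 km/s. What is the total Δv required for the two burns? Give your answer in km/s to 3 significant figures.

Δv = 3.79 km/s

From the circular-orbit relation v² = μ/r at r = 7360 km: μ = v²r = (7.36)² × 7360 = 3.98688×10^5 km³/s².
Transfer-ellipse semi-major axis a_t = (r₁ + r₂)/2 = (53700 + 7360)/2 = 30530 km.
Circular speed at r₁: v₁ = √(μ/r₁) = √(3.98688×10^5/53700) = 2.725 km/s.
Transfer-orbit speed at r₁ (vis-viva equation): v_a = √[μ(2/r₁ − 1/a_t)] = 1.338 km/s.
First burn Δv₁ = |v_a − v₁| = 1.387 km/s.
Circular speed at r₂: v₂ = √(μ/r₂) = 7.360 km/s.
Transfer-orbit speed at r₂: v_p = √[μ(2/r₂ − 1/a_t)] = 9.761 km/s.
Second burn Δv₂ = |v₂ − v_p| = 2.401 km/s.
Δv = Δv₁ + Δv₂ = 1.387 + 2.401 = 3.788 km/s.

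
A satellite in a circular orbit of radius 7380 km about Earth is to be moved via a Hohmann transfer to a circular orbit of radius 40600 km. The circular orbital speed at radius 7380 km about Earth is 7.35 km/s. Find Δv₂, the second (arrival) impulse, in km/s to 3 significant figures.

From the circular-orbit relation v² = μ/r at r = 7380 km: μ = v²r = (7.35)² × 7380 = 3.98686×10^5 km³/s².
Semi-major axis of the transfer orbit: a_t = (7380 + 40600)/2 = 23990 km.
On the circular orbit at r = 40600 km, v_c = √(μ/r) = 3.134 km/s.
Transfer-orbit speed at the same r (vis-viva, a = a_t): v_t = √[μ(2/r − 1/a_t)] = 1.738 km/s.
Δv₂ = |v_t − v_c| = |1.738 − 3.134| = 1.396 km/s.

Δv₂ = 1.40 km/s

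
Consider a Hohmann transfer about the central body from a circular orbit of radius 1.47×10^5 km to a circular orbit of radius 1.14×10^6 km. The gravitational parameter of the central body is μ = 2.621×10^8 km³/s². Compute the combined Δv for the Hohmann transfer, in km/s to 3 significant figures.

Δv = 21.9 km/s

Transfer-ellipse semi-major axis a_t = (r₁ + r₂)/2 = (1.470×10^5 + 1.140×10^6)/2 = 6.435×10^5 km.
At r₁ the circular-orbit speed is v₁ = √(μ/r₁) = 42.2255 km/s.
On the transfer ellipse at r₁, vis-viva gives v_p = √[μ(2/r₁ − 1/a_t)] = 56.2022 km/s.
First burn Δv₁ = |v_p − v₁| = 13.977 km/s.
Circular speed at r₂: v₂ = √(μ/r₂) = 15.16286 km/s.
Transfer-orbit speed at r₂: v_a = √[μ(2/r₂ − 1/a_t)] = 7.247120 km/s.
Second burn Δv₂ = |v₂ − v_a| = 7.9157 km/s.
Δv = Δv₁ + Δv₂ = 13.977 + 7.9157 = 21.89 km/s.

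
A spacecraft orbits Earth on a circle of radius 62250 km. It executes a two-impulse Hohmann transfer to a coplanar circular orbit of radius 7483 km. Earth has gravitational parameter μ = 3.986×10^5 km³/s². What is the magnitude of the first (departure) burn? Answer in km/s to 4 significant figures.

Semi-major axis of the transfer orbit: a_t = (62250 + 7483)/2 = 34866.5 km.
Circular speed at r = 62250 km: v_c = √(μ/r) = 2.530 km/s.
Transfer-orbit speed at the same r (vis-viva, a = a_t): v_t = √[μ(2/r − 1/a_t)] = 1.172 km/s.
Δv₁ = |v_t − v_c| = |1.172 − 2.530| = 1.358 km/s.

Δv₁ = 1.358 km/s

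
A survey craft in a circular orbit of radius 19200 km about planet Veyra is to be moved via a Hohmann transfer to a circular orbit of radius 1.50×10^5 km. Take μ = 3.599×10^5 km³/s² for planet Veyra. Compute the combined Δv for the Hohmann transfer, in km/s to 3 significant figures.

Δv = 2.25 km/s

Semi-major axis of the transfer orbit: a_t = (19200 + 1.500×10^5)/2 = 84600 km.
At r₁ the circular-orbit speed is v₁ = √(μ/r₁) = 4.3295 km/s.
On the transfer ellipse at r₁, vis-viva equation gives v_p = √[μ(2/r₁ − 1/a_t)] = 5.7650 km/s.
First burn Δv₁ = |v_p − v₁| = 1.4355 km/s.
At r₂, v₂ = √(μ/r₂) = 1.54898 km/s.
Transfer-orbit speed at r₂: v_a = √[μ(2/r₂ − 1/a_t)] = 0.737922 km/s.
Second burn Δv₂ = |v₂ − v_a| = 0.81106 km/s.
Total Δv = Δv₁ + Δv₂ = 2.247 km/s.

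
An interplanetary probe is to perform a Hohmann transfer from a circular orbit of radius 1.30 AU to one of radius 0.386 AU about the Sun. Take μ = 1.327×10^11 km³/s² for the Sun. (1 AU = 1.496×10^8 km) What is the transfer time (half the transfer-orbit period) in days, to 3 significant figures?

In km: r₁ = 1.30 × 1.496×10^8 = 1.9448×10^8 km; r₂ = 0.386 × 1.496×10^8 = 5.77456×10^7 km.
Transfer-ellipse semi-major axis a_t = (r₁ + r₂)/2 = (1.9448×10^8 + 5.77456×10^7)/2 = 1.261128×10^8 km.
By Kepler's third law the transfer-orbit period is T = 2π√(a_t³/μ), so t = T/2 = 1.221×10^7 s.
Converting: 1.221×10^7 s ÷ 86400 s/day = 141 days.

t = 141 days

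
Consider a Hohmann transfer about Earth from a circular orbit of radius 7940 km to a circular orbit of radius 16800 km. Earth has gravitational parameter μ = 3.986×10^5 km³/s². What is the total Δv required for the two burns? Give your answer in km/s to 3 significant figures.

Δv = 2.14 km/s

The Hohmann ellipse has a_t = (r₁ + r₂)/2 = 12370 km.
Circular speed at r₁: v₁ = √(μ/r₁) = √(3.986×10^5/7940) = 7.0853 km/s.
Transfer-orbit speed at r₁ (vis-viva equation): v_p = √[μ(2/r₁ − 1/a_t)] = 8.2571 km/s.
First burn Δv₁ = |v_p − v₁| = 1.1718 km/s.
At r₂, v₂ = √(μ/r₂) = 4.8709538 km/s.
Transfer-orbit speed at r₂: v_a = √[μ(2/r₂ − 1/a_t)] = 3.9024685 km/s.
Second burn Δv₂ = |v₂ − v_a| = 0.96849 km/s.
Δv = Δv₁ + Δv₂ = 1.1718 + 0.96849 = 2.140 km/s.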